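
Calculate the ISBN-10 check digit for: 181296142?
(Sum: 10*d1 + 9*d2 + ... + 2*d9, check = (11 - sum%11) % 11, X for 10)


Weighted sum: 208
208 mod 11 = 10

Check digit: 1


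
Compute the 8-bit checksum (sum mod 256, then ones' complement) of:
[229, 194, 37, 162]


Sum = 622 mod 256 = 110
Complement = 145

145


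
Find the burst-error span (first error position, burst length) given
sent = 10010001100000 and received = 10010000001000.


XOR: 00000001101000

Burst at position 7, length 4


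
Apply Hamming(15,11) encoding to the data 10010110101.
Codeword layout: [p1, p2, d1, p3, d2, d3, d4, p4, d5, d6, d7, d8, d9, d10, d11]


Parity bits: p1=1, p2=1, p3=1, p4=0

111100100110101


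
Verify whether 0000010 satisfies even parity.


Number of 1s: 1

No, parity error (1 ones)


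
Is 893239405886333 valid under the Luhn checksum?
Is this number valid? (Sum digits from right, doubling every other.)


Luhn sum = 75
75 mod 10 = 5

Invalid (Luhn sum mod 10 = 5)


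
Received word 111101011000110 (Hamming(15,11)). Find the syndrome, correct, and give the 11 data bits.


Syndrome = 0: no error detected

Data: 10101000110 (no errors)


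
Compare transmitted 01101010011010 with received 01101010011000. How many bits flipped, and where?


XOR: 00000000000010

1 error(s) at position(s): 12


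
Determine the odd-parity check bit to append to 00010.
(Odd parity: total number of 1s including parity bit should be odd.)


Number of 1s in data: 1
Parity bit: 0

0


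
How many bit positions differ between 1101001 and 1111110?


XOR: 0010111
Count of 1s: 4

4


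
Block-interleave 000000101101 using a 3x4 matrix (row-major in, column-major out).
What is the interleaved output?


Matrix:
  0000
  0010
  1101
Read columns: 001001010001

001001010001


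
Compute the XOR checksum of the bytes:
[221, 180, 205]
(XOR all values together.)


XOR chain: 221 ^ 180 ^ 205 = 164

164


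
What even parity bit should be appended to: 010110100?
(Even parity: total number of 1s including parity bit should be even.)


Number of 1s in data: 4
Parity bit: 0

0


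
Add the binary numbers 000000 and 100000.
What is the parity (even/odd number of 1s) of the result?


000000 = 0
100000 = 32
Sum = 32 = 100000
1s count = 1

odd parity (1 ones in 100000)


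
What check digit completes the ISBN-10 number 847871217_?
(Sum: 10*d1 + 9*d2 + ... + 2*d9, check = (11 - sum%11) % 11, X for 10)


Weighted sum: 300
300 mod 11 = 3

Check digit: 8


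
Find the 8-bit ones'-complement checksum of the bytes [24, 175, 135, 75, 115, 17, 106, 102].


Sum = 749 mod 256 = 237
Complement = 18

18


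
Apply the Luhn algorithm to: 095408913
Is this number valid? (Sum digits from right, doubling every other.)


Luhn sum = 43
43 mod 10 = 3

Invalid (Luhn sum mod 10 = 3)


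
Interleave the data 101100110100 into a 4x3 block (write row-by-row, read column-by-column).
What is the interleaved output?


Matrix:
  101
  100
  110
  100
Read columns: 111100101000

111100101000


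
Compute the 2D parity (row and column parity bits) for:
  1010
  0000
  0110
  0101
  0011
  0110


Row parities: 000000
Column parities: 1100

Row P: 000000, Col P: 1100, Corner: 0


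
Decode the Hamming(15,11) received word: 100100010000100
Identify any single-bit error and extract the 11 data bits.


Syndrome = 0: no error detected

Data: 00000000100 (no errors)


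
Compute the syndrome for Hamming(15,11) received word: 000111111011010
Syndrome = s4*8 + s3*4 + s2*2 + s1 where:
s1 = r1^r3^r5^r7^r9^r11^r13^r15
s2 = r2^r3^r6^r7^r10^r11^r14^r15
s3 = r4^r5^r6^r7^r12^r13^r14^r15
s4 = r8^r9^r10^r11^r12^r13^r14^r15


s1=0, s2=0, s3=0, s4=1

Syndrome = 8 (error at position 8)


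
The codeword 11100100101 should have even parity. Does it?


Number of 1s: 6

Yes, parity is correct (6 ones)


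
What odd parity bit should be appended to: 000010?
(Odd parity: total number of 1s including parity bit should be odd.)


Number of 1s in data: 1
Parity bit: 0

0


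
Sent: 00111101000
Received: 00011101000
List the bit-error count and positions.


XOR: 00100000000

1 error(s) at position(s): 2


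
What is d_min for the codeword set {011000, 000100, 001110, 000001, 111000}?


Comparing all pairs, minimum distance: 1
Can detect 0 errors, correct 0 errors

1


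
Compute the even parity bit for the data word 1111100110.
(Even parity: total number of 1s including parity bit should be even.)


Number of 1s in data: 7
Parity bit: 1

1


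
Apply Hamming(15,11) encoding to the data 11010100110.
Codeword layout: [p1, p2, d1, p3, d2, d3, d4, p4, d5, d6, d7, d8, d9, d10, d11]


Parity bits: p1=0, p2=0, p3=0, p4=1

001010110100110


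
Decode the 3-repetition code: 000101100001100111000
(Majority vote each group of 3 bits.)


Groups: 000, 101, 100, 001, 100, 111, 000
Majority votes: 0100010

0100010


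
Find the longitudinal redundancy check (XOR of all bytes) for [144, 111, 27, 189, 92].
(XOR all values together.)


XOR chain: 144 ^ 111 ^ 27 ^ 189 ^ 92 = 5

5


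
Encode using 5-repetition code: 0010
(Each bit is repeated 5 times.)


Each bit -> 5 copies

00000000001111100000


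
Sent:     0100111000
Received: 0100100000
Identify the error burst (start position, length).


XOR: 0000011000

Burst at position 5, length 2


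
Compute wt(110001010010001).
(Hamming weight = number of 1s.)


Counting 1s in 110001010010001

6


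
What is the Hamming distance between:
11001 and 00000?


XOR: 11001
Count of 1s: 3

3


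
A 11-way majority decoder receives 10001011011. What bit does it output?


Ones: 6 out of 11
Threshold: 6

1 (6/11 voted 1)


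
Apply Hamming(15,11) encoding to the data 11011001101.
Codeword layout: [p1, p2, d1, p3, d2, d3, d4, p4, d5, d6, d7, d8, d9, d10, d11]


Parity bits: p1=0, p2=1, p3=1, p4=0

011110101001101


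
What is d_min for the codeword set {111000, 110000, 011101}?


Comparing all pairs, minimum distance: 1
Can detect 0 errors, correct 0 errors

1


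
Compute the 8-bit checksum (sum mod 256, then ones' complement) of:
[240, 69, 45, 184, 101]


Sum = 639 mod 256 = 127
Complement = 128

128


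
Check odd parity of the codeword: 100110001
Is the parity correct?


Number of 1s: 4

No, parity error (4 ones)


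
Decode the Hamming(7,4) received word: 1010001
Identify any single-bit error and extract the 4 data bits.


Syndrome = 5: error at position 5

Data: 1101 (corrected bit 5)


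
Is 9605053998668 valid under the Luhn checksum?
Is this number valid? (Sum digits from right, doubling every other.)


Luhn sum = 59
59 mod 10 = 9

Invalid (Luhn sum mod 10 = 9)


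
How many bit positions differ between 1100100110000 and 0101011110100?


XOR: 1001111000100
Count of 1s: 6

6


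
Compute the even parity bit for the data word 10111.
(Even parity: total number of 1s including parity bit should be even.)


Number of 1s in data: 4
Parity bit: 0

0


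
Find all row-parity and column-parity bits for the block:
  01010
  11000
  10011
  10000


Row parities: 0011
Column parities: 10001

Row P: 0011, Col P: 10001, Corner: 0


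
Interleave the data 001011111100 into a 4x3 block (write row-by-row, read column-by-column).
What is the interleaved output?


Matrix:
  001
  011
  111
  100
Read columns: 001101101110

001101101110


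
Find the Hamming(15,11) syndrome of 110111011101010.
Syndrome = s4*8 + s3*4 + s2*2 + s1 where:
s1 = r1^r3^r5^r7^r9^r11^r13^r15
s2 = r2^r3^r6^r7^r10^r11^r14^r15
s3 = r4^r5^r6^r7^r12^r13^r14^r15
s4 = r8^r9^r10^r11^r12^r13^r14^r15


s1=1, s2=0, s3=1, s4=1

Syndrome = 13 (error at position 13)


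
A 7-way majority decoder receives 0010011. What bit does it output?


Ones: 3 out of 7
Threshold: 4

0 (3/7 voted 1)


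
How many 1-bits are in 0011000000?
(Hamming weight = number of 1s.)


Counting 1s in 0011000000

2


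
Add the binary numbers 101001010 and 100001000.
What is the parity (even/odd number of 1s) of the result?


101001010 = 330
100001000 = 264
Sum = 594 = 1001010010
1s count = 4

even parity (4 ones in 1001010010)


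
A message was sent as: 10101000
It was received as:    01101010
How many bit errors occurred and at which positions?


XOR: 11000010

3 error(s) at position(s): 0, 1, 6


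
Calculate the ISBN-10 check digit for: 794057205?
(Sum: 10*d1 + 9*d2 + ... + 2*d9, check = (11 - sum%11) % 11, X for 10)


Weighted sum: 266
266 mod 11 = 2

Check digit: 9


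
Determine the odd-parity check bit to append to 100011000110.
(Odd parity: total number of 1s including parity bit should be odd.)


Number of 1s in data: 5
Parity bit: 0

0


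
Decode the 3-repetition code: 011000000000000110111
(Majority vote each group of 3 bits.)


Groups: 011, 000, 000, 000, 000, 110, 111
Majority votes: 1000011

1000011


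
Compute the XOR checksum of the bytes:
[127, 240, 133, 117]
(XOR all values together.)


XOR chain: 127 ^ 240 ^ 133 ^ 117 = 127

127


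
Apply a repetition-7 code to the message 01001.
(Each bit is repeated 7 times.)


Each bit -> 7 copies

00000001111111000000000000001111111


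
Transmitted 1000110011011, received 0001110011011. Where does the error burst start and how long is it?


XOR: 1001000000000

Burst at position 0, length 4


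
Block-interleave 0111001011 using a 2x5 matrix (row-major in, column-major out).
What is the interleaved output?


Matrix:
  01110
  01011
Read columns: 0011101101

0011101101


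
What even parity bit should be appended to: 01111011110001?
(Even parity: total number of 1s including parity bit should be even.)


Number of 1s in data: 9
Parity bit: 1

1


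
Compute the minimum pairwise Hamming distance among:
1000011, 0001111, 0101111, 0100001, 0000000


Comparing all pairs, minimum distance: 1
Can detect 0 errors, correct 0 errors

1


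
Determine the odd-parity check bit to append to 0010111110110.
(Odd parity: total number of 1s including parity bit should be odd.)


Number of 1s in data: 8
Parity bit: 1

1


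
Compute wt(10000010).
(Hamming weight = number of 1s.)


Counting 1s in 10000010

2


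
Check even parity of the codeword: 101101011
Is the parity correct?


Number of 1s: 6

Yes, parity is correct (6 ones)


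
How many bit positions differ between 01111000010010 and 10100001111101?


XOR: 11011001101111
Count of 1s: 10

10


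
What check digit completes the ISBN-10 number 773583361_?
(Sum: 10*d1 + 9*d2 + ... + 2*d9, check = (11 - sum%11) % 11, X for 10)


Weighted sum: 287
287 mod 11 = 1

Check digit: X


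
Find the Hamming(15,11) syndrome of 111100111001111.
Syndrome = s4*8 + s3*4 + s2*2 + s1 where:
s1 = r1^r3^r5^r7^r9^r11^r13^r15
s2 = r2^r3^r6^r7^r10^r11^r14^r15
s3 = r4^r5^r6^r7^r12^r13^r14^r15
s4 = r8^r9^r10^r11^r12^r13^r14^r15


s1=0, s2=1, s3=0, s4=0

Syndrome = 2 (error at position 2)


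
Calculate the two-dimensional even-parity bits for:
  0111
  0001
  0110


Row parities: 110
Column parities: 0000

Row P: 110, Col P: 0000, Corner: 0


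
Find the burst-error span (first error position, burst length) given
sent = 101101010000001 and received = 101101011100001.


XOR: 000000001100000

Burst at position 8, length 2


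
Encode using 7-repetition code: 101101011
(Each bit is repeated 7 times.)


Each bit -> 7 copies

111111100000001111111111111100000001111111000000011111111111111


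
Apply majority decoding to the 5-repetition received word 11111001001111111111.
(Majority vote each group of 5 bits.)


Groups: 11111, 00100, 11111, 11111
Majority votes: 1011

1011


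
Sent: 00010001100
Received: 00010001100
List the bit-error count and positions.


XOR: 00000000000

0 errors (received matches sent)


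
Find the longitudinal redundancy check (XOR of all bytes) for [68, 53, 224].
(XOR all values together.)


XOR chain: 68 ^ 53 ^ 224 = 145

145


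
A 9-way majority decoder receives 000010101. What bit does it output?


Ones: 3 out of 9
Threshold: 5

0 (3/9 voted 1)


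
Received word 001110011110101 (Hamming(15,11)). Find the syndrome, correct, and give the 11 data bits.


Syndrome = 0: no error detected

Data: 11001110101 (no errors)


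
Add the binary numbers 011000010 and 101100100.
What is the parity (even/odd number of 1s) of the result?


011000010 = 194
101100100 = 356
Sum = 550 = 1000100110
1s count = 4

even parity (4 ones in 1000100110)


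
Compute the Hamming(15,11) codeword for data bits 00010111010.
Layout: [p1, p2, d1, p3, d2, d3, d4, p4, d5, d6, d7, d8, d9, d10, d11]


Parity bits: p1=0, p2=0, p3=1, p4=0

000100100111010


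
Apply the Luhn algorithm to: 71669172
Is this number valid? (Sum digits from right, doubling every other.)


Luhn sum = 32
32 mod 10 = 2

Invalid (Luhn sum mod 10 = 2)


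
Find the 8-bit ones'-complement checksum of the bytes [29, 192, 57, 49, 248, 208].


Sum = 783 mod 256 = 15
Complement = 240

240


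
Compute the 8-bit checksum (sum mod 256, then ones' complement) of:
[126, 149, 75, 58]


Sum = 408 mod 256 = 152
Complement = 103

103


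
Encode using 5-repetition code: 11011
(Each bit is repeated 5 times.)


Each bit -> 5 copies

1111111111000001111111111


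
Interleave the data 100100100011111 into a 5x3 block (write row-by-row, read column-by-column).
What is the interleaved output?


Matrix:
  100
  100
  100
  011
  111
Read columns: 111010001100011

111010001100011


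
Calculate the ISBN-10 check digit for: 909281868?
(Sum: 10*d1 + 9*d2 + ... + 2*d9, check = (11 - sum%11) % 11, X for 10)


Weighted sum: 295
295 mod 11 = 9

Check digit: 2


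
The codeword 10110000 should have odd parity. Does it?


Number of 1s: 3

Yes, parity is correct (3 ones)


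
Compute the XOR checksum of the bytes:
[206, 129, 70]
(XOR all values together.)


XOR chain: 206 ^ 129 ^ 70 = 9

9


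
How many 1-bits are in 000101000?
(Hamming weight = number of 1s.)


Counting 1s in 000101000

2


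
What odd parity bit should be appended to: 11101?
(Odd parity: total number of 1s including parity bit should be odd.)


Number of 1s in data: 4
Parity bit: 1

1


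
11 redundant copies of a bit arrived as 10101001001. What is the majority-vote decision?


Ones: 5 out of 11
Threshold: 6

0 (5/11 voted 1)


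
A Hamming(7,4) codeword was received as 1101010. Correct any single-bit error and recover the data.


Syndrome = 1: error at position 1

Data: 0010 (corrected bit 1)


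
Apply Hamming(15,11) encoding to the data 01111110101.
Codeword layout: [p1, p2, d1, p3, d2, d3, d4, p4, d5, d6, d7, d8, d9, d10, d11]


Parity bits: p1=0, p2=1, p3=1, p4=1

010111111110101


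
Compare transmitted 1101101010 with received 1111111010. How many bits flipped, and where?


XOR: 0010010000

2 error(s) at position(s): 2, 5


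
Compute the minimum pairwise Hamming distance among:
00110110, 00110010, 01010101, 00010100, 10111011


Comparing all pairs, minimum distance: 1
Can detect 0 errors, correct 0 errors

1


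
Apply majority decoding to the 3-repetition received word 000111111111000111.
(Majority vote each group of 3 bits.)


Groups: 000, 111, 111, 111, 000, 111
Majority votes: 011101

011101


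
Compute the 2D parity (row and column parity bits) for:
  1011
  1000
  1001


Row parities: 110
Column parities: 1010

Row P: 110, Col P: 1010, Corner: 0


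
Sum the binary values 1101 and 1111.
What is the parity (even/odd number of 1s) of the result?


1101 = 13
1111 = 15
Sum = 28 = 11100
1s count = 3

odd parity (3 ones in 11100)


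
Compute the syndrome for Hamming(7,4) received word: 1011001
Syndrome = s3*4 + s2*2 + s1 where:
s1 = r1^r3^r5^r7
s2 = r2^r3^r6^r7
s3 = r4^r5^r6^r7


s1=1, s2=0, s3=0

Syndrome = 1 (error at position 1)


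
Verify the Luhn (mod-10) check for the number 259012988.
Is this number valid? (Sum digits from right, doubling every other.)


Luhn sum = 41
41 mod 10 = 1

Invalid (Luhn sum mod 10 = 1)


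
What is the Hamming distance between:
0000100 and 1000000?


XOR: 1000100
Count of 1s: 2

2


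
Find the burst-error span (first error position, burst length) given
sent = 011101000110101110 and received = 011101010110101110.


XOR: 000000010000000000

Burst at position 7, length 1


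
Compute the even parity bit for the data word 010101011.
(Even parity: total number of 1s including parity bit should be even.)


Number of 1s in data: 5
Parity bit: 1

1


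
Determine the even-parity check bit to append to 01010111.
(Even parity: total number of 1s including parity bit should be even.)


Number of 1s in data: 5
Parity bit: 1

1


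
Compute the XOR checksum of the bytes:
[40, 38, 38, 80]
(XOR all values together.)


XOR chain: 40 ^ 38 ^ 38 ^ 80 = 120

120


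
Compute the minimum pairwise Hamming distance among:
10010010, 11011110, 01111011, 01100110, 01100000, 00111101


Comparing all pairs, minimum distance: 2
Can detect 1 errors, correct 0 errors

2


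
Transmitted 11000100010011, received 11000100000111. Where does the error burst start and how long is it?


XOR: 00000000010100

Burst at position 9, length 3


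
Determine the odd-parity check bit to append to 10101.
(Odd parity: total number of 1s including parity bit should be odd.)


Number of 1s in data: 3
Parity bit: 0

0


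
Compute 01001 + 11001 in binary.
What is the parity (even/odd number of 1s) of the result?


01001 = 9
11001 = 25
Sum = 34 = 100010
1s count = 2

even parity (2 ones in 100010)


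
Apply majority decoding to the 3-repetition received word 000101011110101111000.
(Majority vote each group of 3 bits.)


Groups: 000, 101, 011, 110, 101, 111, 000
Majority votes: 0111110

0111110


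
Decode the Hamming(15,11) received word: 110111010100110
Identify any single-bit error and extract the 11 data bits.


Syndrome = 5: error at position 5

Data: 00100100110 (corrected bit 5)


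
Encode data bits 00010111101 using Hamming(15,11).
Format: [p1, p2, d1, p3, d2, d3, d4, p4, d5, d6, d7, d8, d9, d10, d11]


Parity bits: p1=0, p2=0, p3=0, p4=1

000000110111101


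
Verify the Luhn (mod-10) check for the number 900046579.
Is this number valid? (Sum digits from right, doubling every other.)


Luhn sum = 35
35 mod 10 = 5

Invalid (Luhn sum mod 10 = 5)


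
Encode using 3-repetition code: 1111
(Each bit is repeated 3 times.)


Each bit -> 3 copies

111111111111


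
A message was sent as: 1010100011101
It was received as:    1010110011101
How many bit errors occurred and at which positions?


XOR: 0000010000000

1 error(s) at position(s): 5


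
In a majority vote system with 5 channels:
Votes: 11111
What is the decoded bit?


Ones: 5 out of 5
Threshold: 3

1 (5/5 voted 1)


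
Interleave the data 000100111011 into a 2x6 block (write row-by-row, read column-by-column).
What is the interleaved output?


Matrix:
  000100
  111011
Read columns: 010101100101

010101100101


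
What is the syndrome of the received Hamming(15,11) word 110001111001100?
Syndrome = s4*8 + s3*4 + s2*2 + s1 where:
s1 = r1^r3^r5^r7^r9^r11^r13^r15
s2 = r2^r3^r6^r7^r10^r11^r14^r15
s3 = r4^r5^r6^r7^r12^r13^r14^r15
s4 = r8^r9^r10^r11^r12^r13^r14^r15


s1=0, s2=1, s3=0, s4=0

Syndrome = 2 (error at position 2)


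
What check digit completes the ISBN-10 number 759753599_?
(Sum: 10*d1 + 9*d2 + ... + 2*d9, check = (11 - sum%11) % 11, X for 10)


Weighted sum: 346
346 mod 11 = 5

Check digit: 6


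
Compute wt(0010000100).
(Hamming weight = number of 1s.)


Counting 1s in 0010000100

2


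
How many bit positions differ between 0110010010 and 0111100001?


XOR: 0001110011
Count of 1s: 5

5


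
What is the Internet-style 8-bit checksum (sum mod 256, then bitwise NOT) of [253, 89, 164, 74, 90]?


Sum = 670 mod 256 = 158
Complement = 97

97


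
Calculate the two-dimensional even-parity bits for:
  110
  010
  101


Row parities: 010
Column parities: 001

Row P: 010, Col P: 001, Corner: 1


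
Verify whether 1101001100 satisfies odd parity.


Number of 1s: 5

Yes, parity is correct (5 ones)


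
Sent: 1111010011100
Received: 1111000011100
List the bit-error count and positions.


XOR: 0000010000000

1 error(s) at position(s): 5


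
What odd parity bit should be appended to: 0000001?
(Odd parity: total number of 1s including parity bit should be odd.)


Number of 1s in data: 1
Parity bit: 0

0


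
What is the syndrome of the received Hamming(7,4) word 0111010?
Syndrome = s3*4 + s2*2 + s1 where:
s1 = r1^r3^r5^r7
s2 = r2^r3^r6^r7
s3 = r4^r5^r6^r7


s1=1, s2=1, s3=0

Syndrome = 3 (error at position 3)


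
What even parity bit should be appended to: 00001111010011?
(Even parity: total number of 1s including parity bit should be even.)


Number of 1s in data: 7
Parity bit: 1

1


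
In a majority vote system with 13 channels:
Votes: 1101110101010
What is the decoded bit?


Ones: 8 out of 13
Threshold: 7

1 (8/13 voted 1)


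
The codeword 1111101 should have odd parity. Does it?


Number of 1s: 6

No, parity error (6 ones)


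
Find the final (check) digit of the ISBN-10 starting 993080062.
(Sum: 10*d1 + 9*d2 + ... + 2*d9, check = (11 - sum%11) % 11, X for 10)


Weighted sum: 265
265 mod 11 = 1

Check digit: X


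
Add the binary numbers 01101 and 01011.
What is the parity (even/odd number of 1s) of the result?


01101 = 13
01011 = 11
Sum = 24 = 11000
1s count = 2

even parity (2 ones in 11000)


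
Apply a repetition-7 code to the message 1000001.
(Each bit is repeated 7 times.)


Each bit -> 7 copies

1111111000000000000000000000000000000000001111111


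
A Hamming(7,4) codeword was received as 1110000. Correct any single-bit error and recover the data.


Syndrome = 0: no error detected

Data: 1000 (no errors)


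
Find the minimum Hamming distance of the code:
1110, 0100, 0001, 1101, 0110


Comparing all pairs, minimum distance: 1
Can detect 0 errors, correct 0 errors

1


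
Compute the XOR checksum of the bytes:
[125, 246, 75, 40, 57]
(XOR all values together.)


XOR chain: 125 ^ 246 ^ 75 ^ 40 ^ 57 = 209

209


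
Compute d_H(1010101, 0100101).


XOR: 1110000
Count of 1s: 3

3


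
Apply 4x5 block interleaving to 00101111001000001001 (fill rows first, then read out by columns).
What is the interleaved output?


Matrix:
  00101
  11100
  10000
  01001
Read columns: 01100101110000001001

01100101110000001001


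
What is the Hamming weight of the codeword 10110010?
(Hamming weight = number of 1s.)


Counting 1s in 10110010

4


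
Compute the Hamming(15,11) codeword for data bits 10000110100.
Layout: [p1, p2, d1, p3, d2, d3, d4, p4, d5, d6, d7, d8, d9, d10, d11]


Parity bits: p1=1, p2=1, p3=1, p4=1

111100010110100


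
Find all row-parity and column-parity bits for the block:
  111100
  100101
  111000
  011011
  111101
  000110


Row parities: 011010
Column parities: 000001

Row P: 011010, Col P: 000001, Corner: 1


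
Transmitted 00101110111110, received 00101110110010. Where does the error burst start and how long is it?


XOR: 00000000001100

Burst at position 10, length 2


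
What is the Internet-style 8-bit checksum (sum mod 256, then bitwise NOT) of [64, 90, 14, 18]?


Sum = 186 mod 256 = 186
Complement = 69

69


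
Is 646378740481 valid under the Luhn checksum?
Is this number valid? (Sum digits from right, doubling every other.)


Luhn sum = 47
47 mod 10 = 7

Invalid (Luhn sum mod 10 = 7)


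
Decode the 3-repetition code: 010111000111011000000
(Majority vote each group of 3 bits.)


Groups: 010, 111, 000, 111, 011, 000, 000
Majority votes: 0101100

0101100


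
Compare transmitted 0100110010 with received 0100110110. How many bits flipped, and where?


XOR: 0000000100

1 error(s) at position(s): 7


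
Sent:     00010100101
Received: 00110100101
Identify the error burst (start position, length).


XOR: 00100000000

Burst at position 2, length 1


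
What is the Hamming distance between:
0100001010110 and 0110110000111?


XOR: 0010111010001
Count of 1s: 6

6


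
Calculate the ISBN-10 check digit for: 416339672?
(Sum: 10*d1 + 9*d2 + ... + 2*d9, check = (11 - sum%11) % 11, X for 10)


Weighted sum: 230
230 mod 11 = 10

Check digit: 1


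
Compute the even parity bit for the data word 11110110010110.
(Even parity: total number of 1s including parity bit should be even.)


Number of 1s in data: 9
Parity bit: 1

1


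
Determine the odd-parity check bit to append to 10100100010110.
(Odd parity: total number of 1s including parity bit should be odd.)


Number of 1s in data: 6
Parity bit: 1

1


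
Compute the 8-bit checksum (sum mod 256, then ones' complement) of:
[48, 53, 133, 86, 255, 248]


Sum = 823 mod 256 = 55
Complement = 200

200


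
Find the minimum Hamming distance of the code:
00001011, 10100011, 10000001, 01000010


Comparing all pairs, minimum distance: 2
Can detect 1 errors, correct 0 errors

2


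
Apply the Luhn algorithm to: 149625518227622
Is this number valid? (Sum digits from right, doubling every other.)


Luhn sum = 62
62 mod 10 = 2

Invalid (Luhn sum mod 10 = 2)


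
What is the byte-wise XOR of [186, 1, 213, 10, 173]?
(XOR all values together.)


XOR chain: 186 ^ 1 ^ 213 ^ 10 ^ 173 = 201

201


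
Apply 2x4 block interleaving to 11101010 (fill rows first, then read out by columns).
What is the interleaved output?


Matrix:
  1110
  1010
Read columns: 11101100

11101100


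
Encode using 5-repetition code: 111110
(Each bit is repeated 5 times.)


Each bit -> 5 copies

111111111111111111111111100000


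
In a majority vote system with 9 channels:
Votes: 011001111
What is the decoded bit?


Ones: 6 out of 9
Threshold: 5

1 (6/9 voted 1)


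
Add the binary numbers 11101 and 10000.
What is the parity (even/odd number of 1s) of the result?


11101 = 29
10000 = 16
Sum = 45 = 101101
1s count = 4

even parity (4 ones in 101101)


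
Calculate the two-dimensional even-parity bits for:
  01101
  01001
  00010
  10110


Row parities: 1011
Column parities: 10000

Row P: 1011, Col P: 10000, Corner: 1


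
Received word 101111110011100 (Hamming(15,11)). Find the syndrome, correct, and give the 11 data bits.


Syndrome = 0: no error detected

Data: 11110011100 (no errors)


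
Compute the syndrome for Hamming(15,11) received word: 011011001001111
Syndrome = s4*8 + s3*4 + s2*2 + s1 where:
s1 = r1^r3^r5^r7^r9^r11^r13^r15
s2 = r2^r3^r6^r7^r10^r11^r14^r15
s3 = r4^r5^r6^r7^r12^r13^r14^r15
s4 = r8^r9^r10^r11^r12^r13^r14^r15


s1=1, s2=1, s3=0, s4=1

Syndrome = 11 (error at position 11)


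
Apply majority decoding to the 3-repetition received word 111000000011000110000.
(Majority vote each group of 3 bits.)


Groups: 111, 000, 000, 011, 000, 110, 000
Majority votes: 1001010

1001010


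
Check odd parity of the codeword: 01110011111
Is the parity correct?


Number of 1s: 8

No, parity error (8 ones)


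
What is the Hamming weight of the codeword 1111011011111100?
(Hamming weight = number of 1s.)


Counting 1s in 1111011011111100

12


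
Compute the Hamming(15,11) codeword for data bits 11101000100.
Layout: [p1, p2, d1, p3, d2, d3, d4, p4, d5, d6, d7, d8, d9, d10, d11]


Parity bits: p1=0, p2=0, p3=1, p4=0

001111001000100


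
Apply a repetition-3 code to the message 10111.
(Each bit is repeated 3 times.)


Each bit -> 3 copies

111000111111111


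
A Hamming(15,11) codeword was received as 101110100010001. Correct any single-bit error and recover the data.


Syndrome = 0: no error detected

Data: 11010010001 (no errors)


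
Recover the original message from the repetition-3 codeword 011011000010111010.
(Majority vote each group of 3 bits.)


Groups: 011, 011, 000, 010, 111, 010
Majority votes: 110010

110010


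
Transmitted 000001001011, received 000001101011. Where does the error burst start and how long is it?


XOR: 000000100000

Burst at position 6, length 1


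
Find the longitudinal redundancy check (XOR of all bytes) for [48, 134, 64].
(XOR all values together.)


XOR chain: 48 ^ 134 ^ 64 = 246

246


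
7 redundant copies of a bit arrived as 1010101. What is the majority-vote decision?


Ones: 4 out of 7
Threshold: 4

1 (4/7 voted 1)


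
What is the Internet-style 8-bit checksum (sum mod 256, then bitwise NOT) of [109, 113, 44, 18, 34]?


Sum = 318 mod 256 = 62
Complement = 193

193


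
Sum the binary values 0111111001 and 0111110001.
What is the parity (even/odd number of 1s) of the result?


0111111001 = 505
0111110001 = 497
Sum = 1002 = 1111101010
1s count = 7

odd parity (7 ones in 1111101010)


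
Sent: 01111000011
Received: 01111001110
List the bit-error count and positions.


XOR: 00000001101

3 error(s) at position(s): 7, 8, 10


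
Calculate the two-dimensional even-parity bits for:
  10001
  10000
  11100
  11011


Row parities: 0110
Column parities: 00110

Row P: 0110, Col P: 00110, Corner: 0


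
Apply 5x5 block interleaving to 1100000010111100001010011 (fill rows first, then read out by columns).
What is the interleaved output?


Matrix:
  11000
  00010
  11110
  00010
  10011
Read columns: 1010110100001000111100001

1010110100001000111100001


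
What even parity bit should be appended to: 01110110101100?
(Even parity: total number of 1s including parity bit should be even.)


Number of 1s in data: 8
Parity bit: 0

0


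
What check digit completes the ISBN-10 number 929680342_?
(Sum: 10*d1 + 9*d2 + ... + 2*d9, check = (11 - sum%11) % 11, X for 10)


Weighted sum: 298
298 mod 11 = 1

Check digit: X


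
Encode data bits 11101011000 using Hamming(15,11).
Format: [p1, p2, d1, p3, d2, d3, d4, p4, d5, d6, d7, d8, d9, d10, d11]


Parity bits: p1=0, p2=1, p3=1, p4=1

011111011011000


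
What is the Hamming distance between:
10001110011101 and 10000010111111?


XOR: 00001100100010
Count of 1s: 4

4


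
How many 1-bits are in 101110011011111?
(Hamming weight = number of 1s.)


Counting 1s in 101110011011111

11


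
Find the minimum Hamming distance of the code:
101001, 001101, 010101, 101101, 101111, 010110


Comparing all pairs, minimum distance: 1
Can detect 0 errors, correct 0 errors

1


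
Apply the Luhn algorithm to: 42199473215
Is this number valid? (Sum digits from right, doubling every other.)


Luhn sum = 57
57 mod 10 = 7

Invalid (Luhn sum mod 10 = 7)


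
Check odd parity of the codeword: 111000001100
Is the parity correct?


Number of 1s: 5

Yes, parity is correct (5 ones)


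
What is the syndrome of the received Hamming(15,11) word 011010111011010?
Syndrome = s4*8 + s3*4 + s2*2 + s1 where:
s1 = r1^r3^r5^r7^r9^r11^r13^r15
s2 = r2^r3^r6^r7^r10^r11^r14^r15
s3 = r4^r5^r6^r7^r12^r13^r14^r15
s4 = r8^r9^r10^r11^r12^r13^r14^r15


s1=1, s2=1, s3=0, s4=1

Syndrome = 11 (error at position 11)


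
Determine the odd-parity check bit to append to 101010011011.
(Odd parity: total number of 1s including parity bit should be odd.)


Number of 1s in data: 7
Parity bit: 0

0


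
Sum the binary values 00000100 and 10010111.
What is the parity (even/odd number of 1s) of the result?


00000100 = 4
10010111 = 151
Sum = 155 = 10011011
1s count = 5

odd parity (5 ones in 10011011)


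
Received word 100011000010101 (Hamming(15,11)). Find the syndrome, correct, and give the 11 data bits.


Syndrome = 11: error at position 11

Data: 01100000101 (corrected bit 11)


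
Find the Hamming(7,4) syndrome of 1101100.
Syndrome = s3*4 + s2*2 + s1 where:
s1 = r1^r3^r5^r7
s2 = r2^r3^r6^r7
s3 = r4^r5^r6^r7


s1=0, s2=1, s3=0

Syndrome = 2 (error at position 2)


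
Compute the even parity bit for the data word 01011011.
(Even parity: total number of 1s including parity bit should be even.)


Number of 1s in data: 5
Parity bit: 1

1


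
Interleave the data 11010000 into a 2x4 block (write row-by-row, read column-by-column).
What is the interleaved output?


Matrix:
  1101
  0000
Read columns: 10100010

10100010


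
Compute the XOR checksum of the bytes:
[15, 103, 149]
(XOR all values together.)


XOR chain: 15 ^ 103 ^ 149 = 253

253


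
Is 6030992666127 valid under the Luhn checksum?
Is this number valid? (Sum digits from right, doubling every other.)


Luhn sum = 53
53 mod 10 = 3

Invalid (Luhn sum mod 10 = 3)


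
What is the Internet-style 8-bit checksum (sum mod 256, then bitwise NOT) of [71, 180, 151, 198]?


Sum = 600 mod 256 = 88
Complement = 167

167


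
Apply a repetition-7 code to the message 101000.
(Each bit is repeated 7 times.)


Each bit -> 7 copies

111111100000001111111000000000000000000000


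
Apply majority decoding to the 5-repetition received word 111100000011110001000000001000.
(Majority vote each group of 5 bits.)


Groups: 11110, 00000, 11110, 00100, 00000, 01000
Majority votes: 101000

101000


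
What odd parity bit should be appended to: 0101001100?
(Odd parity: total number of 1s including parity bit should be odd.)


Number of 1s in data: 4
Parity bit: 1

1


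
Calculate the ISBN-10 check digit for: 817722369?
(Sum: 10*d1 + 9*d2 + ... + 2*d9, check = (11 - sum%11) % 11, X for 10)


Weighted sum: 264
264 mod 11 = 0

Check digit: 0


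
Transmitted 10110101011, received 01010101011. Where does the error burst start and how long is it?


XOR: 11100000000

Burst at position 0, length 3


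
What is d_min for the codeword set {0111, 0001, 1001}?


Comparing all pairs, minimum distance: 1
Can detect 0 errors, correct 0 errors

1


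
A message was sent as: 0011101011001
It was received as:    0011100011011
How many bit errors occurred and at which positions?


XOR: 0000001000010

2 error(s) at position(s): 6, 11


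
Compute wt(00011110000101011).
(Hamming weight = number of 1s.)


Counting 1s in 00011110000101011

8


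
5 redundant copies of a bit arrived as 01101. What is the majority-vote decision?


Ones: 3 out of 5
Threshold: 3

1 (3/5 voted 1)


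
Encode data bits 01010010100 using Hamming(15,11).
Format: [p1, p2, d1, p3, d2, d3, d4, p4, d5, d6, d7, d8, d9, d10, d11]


Parity bits: p1=0, p2=0, p3=1, p4=0

000110100010100


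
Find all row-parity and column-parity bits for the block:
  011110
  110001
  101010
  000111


Row parities: 0111
Column parities: 000010

Row P: 0111, Col P: 000010, Corner: 1


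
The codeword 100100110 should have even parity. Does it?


Number of 1s: 4

Yes, parity is correct (4 ones)


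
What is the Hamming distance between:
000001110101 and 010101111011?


XOR: 010100001110
Count of 1s: 5

5


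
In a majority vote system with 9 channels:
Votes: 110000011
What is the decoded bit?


Ones: 4 out of 9
Threshold: 5

0 (4/9 voted 1)


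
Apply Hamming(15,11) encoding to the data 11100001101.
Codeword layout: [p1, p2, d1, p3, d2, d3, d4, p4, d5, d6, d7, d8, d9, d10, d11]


Parity bits: p1=0, p2=1, p3=1, p4=1

011111010001101


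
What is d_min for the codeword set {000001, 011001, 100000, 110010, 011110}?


Comparing all pairs, minimum distance: 2
Can detect 1 errors, correct 0 errors

2


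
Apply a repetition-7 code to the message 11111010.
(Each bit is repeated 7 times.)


Each bit -> 7 copies

11111111111111111111111111111111111000000011111110000000


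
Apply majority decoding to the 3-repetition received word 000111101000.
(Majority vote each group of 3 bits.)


Groups: 000, 111, 101, 000
Majority votes: 0110

0110


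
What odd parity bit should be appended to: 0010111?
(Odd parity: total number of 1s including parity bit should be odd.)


Number of 1s in data: 4
Parity bit: 1

1


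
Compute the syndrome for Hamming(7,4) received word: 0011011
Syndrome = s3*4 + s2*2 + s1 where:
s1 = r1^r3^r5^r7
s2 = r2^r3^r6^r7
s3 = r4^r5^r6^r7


s1=0, s2=1, s3=1

Syndrome = 6 (error at position 6)


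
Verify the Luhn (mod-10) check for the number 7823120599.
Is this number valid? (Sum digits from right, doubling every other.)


Luhn sum = 47
47 mod 10 = 7

Invalid (Luhn sum mod 10 = 7)


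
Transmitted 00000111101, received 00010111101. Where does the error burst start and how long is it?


XOR: 00010000000

Burst at position 3, length 1


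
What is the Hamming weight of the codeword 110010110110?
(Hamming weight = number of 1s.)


Counting 1s in 110010110110

7


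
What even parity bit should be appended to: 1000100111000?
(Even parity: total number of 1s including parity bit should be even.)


Number of 1s in data: 5
Parity bit: 1

1


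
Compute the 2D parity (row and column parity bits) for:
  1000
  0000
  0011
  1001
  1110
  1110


Row parities: 100011
Column parities: 0010

Row P: 100011, Col P: 0010, Corner: 1


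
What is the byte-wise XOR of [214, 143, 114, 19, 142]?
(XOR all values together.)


XOR chain: 214 ^ 143 ^ 114 ^ 19 ^ 142 = 182

182


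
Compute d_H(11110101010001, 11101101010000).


XOR: 00011000000001
Count of 1s: 3

3


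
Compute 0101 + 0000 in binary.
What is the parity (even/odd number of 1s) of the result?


0101 = 5
0000 = 0
Sum = 5 = 101
1s count = 2

even parity (2 ones in 101)


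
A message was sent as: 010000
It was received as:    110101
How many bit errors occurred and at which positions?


XOR: 100101

3 error(s) at position(s): 0, 3, 5


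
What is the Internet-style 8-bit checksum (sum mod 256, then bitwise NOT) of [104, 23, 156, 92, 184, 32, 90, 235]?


Sum = 916 mod 256 = 148
Complement = 107

107


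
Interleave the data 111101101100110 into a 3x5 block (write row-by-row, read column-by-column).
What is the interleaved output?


Matrix:
  11110
  11011
  00110
Read columns: 110110101111010

110110101111010


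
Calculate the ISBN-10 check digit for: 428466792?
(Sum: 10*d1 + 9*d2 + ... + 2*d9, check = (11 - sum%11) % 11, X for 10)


Weighted sum: 275
275 mod 11 = 0

Check digit: 0


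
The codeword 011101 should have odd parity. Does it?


Number of 1s: 4

No, parity error (4 ones)


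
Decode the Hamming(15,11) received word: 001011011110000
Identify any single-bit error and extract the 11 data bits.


Syndrome = 0: no error detected

Data: 11101110000 (no errors)


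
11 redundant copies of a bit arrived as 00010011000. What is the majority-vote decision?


Ones: 3 out of 11
Threshold: 6

0 (3/11 voted 1)


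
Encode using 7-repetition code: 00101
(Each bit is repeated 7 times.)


Each bit -> 7 copies

00000000000000111111100000001111111


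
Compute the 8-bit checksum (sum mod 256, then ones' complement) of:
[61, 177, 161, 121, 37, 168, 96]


Sum = 821 mod 256 = 53
Complement = 202

202


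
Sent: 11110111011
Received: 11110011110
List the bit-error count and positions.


XOR: 00000100101

3 error(s) at position(s): 5, 8, 10


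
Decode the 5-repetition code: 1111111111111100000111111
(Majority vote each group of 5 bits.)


Groups: 11111, 11111, 11110, 00001, 11111
Majority votes: 11101

11101


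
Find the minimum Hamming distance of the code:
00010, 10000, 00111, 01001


Comparing all pairs, minimum distance: 2
Can detect 1 errors, correct 0 errors

2


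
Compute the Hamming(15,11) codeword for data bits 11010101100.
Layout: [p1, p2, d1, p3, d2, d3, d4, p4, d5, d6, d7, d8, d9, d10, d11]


Parity bits: p1=0, p2=1, p3=0, p4=1

011010110101100
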